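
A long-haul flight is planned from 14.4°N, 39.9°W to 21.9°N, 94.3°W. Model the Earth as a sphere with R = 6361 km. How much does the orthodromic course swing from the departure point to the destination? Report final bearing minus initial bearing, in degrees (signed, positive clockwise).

Initial bearing θ₁ = atan2(sin Δλ cos φ₂, cos φ₁ sin φ₂ − sin φ₁ cos φ₂ cos Δλ) = 286.74°
Final bearing θ₂ = (initial bearing from the destination back to the start) + 180° = 268.51°
Δθ = θ₂ − θ₁ = -18.2°

-18.2°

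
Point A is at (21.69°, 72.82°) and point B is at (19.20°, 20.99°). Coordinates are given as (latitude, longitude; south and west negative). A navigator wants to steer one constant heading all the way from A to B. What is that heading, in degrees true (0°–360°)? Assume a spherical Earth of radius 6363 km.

267.1°

Δψ = ln[tan(π/4+φ₂/2)/tan(π/4+φ₁/2)] = -0.0464
Δλ = -0.9046 rad (taken the short way round)
course = atan2(Δλ, Δψ) = 267.06°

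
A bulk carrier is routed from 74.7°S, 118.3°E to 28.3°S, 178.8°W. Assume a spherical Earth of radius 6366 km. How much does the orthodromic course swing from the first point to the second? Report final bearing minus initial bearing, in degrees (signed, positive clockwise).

Initial bearing θ₁ = atan2(sin Δλ cos φ₂, cos φ₁ sin φ₂ − sin φ₁ cos φ₂ cos Δλ) = 71.53°
Final bearing θ₂ = (initial bearing from the destination back to the start) + 180° = 16.51°
Δθ = θ₂ − θ₁ = -55.0°

-55.0°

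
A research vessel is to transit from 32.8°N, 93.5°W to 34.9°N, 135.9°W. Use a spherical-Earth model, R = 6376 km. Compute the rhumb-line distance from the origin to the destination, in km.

Δψ = ln[tan(π/4+φ₂/2)/tan(π/4+φ₁/2)] = +0.0441;  Δφ = +0.0367 rad,  Δλ = -0.7400 rad
q = Δφ/Δψ = 0.8304
d = R·√(Δφ² + q²Δλ²) = 6376·0.61561 = 3925 km

3925 km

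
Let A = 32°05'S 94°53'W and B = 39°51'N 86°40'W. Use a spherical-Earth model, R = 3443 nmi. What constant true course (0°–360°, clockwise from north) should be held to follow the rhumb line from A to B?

Δψ = ln[tan(π/4+φ₂/2)/tan(π/4+φ₁/2)] = +1.3512
Δλ = +0.1434 rad (taken the short way round)
course = atan2(Δλ, Δψ) = 6.06°

6.1°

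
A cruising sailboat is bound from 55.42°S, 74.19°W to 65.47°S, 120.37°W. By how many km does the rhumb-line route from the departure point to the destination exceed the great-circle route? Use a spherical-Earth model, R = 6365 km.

57 km

Great circle: cos σ = sin φ₁ sin φ₂ + cos φ₁ cos φ₂ cos Δλ,  σ = 0.4222 rad → d_gc = 2687.5 km
Rhumb line: Δψ = -0.3590, q = Δφ/Δψ = 0.4887, d_rh = R√(Δφ²+q²Δλ²) = 2744.2 km
Excess = 2744.2 − 2687.5 = 56.7 ≈ 57 km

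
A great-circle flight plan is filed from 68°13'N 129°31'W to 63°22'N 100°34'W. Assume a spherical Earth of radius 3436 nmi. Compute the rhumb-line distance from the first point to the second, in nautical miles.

767 nmi

Rhumb course C = atan2(Δλ, Δψ) with Δψ = ln[tan(π/4+φ₂/2)/tan(π/4+φ₁/2)] = -0.2071, Δλ = +0.5053 → C = 112.29°
d = R·|Δφ| / |cos C| = 3436·0.08465 / 0.37927 = 767 nmi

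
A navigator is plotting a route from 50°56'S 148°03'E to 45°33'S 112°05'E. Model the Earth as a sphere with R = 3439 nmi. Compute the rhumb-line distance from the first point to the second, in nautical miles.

1472 nmi

Rhumb course C = atan2(Δλ, Δψ) with Δψ = ln[tan(π/4+φ₂/2)/tan(π/4+φ₁/2)] = +0.1413, Δλ = -0.6277 → C = 282.68°
d = R·|Δφ| / |cos C| = 3439·0.09396 / 0.21954 = 1472 nmi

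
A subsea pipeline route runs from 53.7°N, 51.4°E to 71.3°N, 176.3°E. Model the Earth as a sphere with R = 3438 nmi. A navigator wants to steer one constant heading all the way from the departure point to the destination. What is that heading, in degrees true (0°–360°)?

Δψ = ln[tan(π/4+φ₂/2)/tan(π/4+φ₁/2)] = +0.6886
Δλ = +2.1799 rad (taken the short way round)
course = atan2(Δλ, Δψ) = 72.47°

72.5°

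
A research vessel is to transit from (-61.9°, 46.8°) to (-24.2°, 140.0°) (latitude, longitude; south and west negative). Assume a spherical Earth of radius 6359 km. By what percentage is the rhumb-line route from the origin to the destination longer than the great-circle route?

Great circle: σ = 1.2264 rad → d_gc = Rσ = 7798.7 km
Rhumb: Δφ = +0.6580, Δλ = +1.6266, Δψ = +0.9498, q = Δφ/Δψ = 0.6928 → d_rh = R√(Δφ²+q²Δλ²) = 8298.3 km
Excess = (8298.3 − 7798.7) / 7798.7 = 499.6 / 7798.7 = 6.41% ≈ 6.4%

6.4%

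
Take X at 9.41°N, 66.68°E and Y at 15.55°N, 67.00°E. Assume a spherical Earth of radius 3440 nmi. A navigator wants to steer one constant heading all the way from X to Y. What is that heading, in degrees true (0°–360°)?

Meridional parts: M(φ₁)=+0.1650, M(φ₂)=+0.2748 → ΔM = +0.1098;  Δλ = +0.0056 rad
tan C = Δλ / ΔM = +0.0509 → C = 2.91°

2.9°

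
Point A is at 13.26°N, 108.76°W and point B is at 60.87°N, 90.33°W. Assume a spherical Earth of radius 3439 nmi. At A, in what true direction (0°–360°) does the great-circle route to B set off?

11.7°

N = sin Δλ·cos φ₂ = +0.1539;  D = cos φ₁ sin φ₂ − sin φ₁ cos φ₂ cos Δλ = +0.7443
initial course = atan2(N, D) = 11.68°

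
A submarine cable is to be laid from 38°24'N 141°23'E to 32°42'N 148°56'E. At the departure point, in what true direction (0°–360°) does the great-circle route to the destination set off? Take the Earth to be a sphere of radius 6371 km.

130.6°

N = sin Δλ·cos φ₂ = +0.1106;  D = cos φ₁ sin φ₂ − sin φ₁ cos φ₂ cos Δλ = -0.0948
initial course = atan2(N, D) = 130.61°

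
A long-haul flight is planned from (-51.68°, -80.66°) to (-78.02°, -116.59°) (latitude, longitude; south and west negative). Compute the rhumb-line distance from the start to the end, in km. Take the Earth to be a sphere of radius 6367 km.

Δψ = ln[tan(π/4+φ₂/2)/tan(π/4+φ₁/2)] = -1.1974;  Δφ = -0.4597 rad,  Δλ = -0.6271 rad
q = Δφ/Δψ = 0.3839
d = R·√(Δφ² + q²Δλ²) = 6367·0.51895 = 3304 km

3304 km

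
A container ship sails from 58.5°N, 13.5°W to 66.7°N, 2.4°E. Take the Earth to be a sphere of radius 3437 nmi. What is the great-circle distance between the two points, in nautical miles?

655 nmi

cos σ = sin φ₁ sin φ₂ + cos φ₁ cos φ₂ cos Δλ
      = sin(58.50°)sin(66.70°) + cos(58.50°)cos(66.70°)cos(15.90°) = 0.9819
σ = 10.927° → d = Rσ = 3437·0.19071 = 655 nmi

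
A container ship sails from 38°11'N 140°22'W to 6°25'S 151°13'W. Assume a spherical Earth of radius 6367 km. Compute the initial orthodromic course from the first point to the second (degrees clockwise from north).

195.1°

θ = atan2( sin Δλ·cos φ₂ ,  cos φ₁ sin φ₂ − sin φ₁ cos φ₂ cos Δλ )
  = atan2(-0.1871, -0.6912) = 195.14°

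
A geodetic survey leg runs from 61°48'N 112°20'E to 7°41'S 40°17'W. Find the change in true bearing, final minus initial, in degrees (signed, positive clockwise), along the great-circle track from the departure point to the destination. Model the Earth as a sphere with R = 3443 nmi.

-132.5°

Initial bearing θ₁ = atan2(sin Δλ cos φ₂, cos φ₁ sin φ₂ − sin φ₁ cos φ₂ cos Δλ) = 327.39°
Final bearing θ₂ = (initial bearing from the destination back to the start) + 180° = 194.89°
Δθ = θ₂ − θ₁ = -132.5°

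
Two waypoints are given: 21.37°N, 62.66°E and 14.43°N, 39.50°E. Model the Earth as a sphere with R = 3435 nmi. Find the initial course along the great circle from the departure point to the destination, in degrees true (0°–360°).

θ = atan2( sin Δλ·cos φ₂ ,  cos φ₁ sin φ₂ − sin φ₁ cos φ₂ cos Δλ )
  = atan2(-0.3809, -0.0924) = 256.37°

256.4°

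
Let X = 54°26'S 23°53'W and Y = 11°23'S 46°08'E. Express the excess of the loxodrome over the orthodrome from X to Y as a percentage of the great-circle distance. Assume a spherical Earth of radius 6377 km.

2.3%

Great circle: σ = 1.2074 rad → d_gc = Rσ = 7699.8 km
Rhumb: Δφ = +0.7514, Δλ = +1.2220, Δψ = +0.9371, q = Δφ/Δψ = 0.8018 → d_rh = R√(Δφ²+q²Δλ²) = 7873.9 km
Excess = (7873.9 − 7699.8) / 7699.8 = 174.1 / 7699.8 = 2.26% ≈ 2.3%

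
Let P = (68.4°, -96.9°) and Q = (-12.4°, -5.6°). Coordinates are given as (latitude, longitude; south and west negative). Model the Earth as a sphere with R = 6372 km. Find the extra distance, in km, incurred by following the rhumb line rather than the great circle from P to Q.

450 km

Great circle: cos σ = sin φ₁ sin φ₂ + cos φ₁ cos φ₂ cos Δλ,  σ = 1.7801 rad → d_gc = 11343.0 km
Rhumb line: Δψ = -1.8749, q = Δφ/Δψ = 0.7522, d_rh = R√(Δφ²+q²Δλ²) = 11793.1 km
Excess = 11793.1 − 11343.0 = 450.1 ≈ 450 km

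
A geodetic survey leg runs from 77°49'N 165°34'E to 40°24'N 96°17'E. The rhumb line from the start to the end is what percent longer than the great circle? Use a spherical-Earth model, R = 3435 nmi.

4.7%

Great circle: σ = 0.8088 rad → d_gc = Rσ = 2778.2 nmi
Rhumb: Δφ = -0.6530, Δλ = -1.2092, Δψ = -1.4655, q = Δφ/Δψ = 0.4456 → d_rh = R√(Δφ²+q²Δλ²) = 2908.3 nmi
Excess = (2908.3 − 2778.2) / 2778.2 = 130.1 / 2778.2 = 4.68% ≈ 4.7%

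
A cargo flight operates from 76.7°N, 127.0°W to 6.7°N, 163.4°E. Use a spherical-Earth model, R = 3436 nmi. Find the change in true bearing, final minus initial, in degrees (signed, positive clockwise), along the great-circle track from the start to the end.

Initial bearing θ₁ = atan2(sin Δλ cos φ₂, cos φ₁ sin φ₂ − sin φ₁ cos φ₂ cos Δλ) = 251.58°
Final bearing θ₂ = (initial bearing from the destination back to the start) + 180° = 192.70°
Δθ = θ₂ − θ₁ = -58.9°

-58.9°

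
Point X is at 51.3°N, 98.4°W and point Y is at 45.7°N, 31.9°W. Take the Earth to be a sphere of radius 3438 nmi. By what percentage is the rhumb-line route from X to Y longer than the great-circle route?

Great circle: σ = 0.7486 rad → d_gc = Rσ = 2573.5 nmi
Rhumb: Δφ = -0.0977, Δλ = +1.1606, Δψ = -0.1477, q = Δφ/Δψ = 0.6617 → d_rh = R√(Δφ²+q²Δλ²) = 2661.6 nmi
Excess = (2661.6 − 2573.5) / 2573.5 = 88.1 / 2573.5 = 3.42% ≈ 3.4%

3.4%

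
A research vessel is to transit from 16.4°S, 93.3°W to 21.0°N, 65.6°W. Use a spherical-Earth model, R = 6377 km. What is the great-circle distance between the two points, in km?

5145 km

Haversine: a = sin²(Δφ/2)+cos φ₁ cos φ₂ sin²(Δλ/2) = 0.15411;  σ = 2·atan2(√a,√(1−a))
σ = 46.229° → d = Rσ = 6377·0.80685 = 5145 km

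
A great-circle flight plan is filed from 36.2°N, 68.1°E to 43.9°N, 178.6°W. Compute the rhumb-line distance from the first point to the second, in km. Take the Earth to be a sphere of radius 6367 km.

Δψ = ln[tan(π/4+φ₂/2)/tan(π/4+φ₁/2)] = +0.1759;  Δφ = +0.1344 rad,  Δλ = +1.9775 rad
q = Δφ/Δψ = 0.7641
d = R·√(Δφ² + q²Δλ²) = 6367·1.51692 = 9658 km

9658 km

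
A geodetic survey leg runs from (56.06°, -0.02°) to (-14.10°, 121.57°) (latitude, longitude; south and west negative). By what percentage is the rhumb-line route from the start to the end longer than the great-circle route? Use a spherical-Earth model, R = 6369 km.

Great circle: σ = 2.0780 rad → d_gc = Rσ = 13235.0 km
Rhumb: Δφ = -1.2245, Δλ = +2.1221, Δψ = -1.4355, q = Δφ/Δψ = 0.8530 → d_rh = R√(Δφ²+q²Δλ²) = 13919.3 km
Excess = (13919.3 − 13235.0) / 13235.0 = 684.3 / 13235.0 = 5.17% ≈ 5.2%

5.2%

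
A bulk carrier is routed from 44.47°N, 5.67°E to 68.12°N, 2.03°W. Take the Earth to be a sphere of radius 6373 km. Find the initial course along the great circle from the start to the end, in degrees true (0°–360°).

352.9°

θ = atan2( sin Δλ·cos φ₂ ,  cos φ₁ sin φ₂ − sin φ₁ cos φ₂ cos Δλ )
  = atan2(-0.0499, +0.4035) = 352.95°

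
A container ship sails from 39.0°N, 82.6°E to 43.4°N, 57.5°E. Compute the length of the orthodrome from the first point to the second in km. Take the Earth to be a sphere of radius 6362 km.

2144 km

Haversine: a = sin²(Δφ/2)+cos φ₁ cos φ₂ sin²(Δλ/2) = 0.02813;  σ = 2·atan2(√a,√(1−a))
σ = 19.312° → d = Rσ = 6362·0.33706 = 2144 km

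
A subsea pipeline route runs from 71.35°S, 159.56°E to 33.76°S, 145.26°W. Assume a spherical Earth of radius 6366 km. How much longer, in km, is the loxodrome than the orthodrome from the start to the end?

137 km

Great circle: cos σ = sin φ₁ sin φ₂ + cos φ₁ cos φ₂ cos Δλ,  σ = 0.8253 rad → d_gc = 5253.8 km
Rhumb line: Δψ = +1.1800, q = Δφ/Δψ = 0.5560, d_rh = R√(Δφ²+q²Δλ²) = 5390.9 km
Excess = 5390.9 − 5253.8 = 137.1 ≈ 137 km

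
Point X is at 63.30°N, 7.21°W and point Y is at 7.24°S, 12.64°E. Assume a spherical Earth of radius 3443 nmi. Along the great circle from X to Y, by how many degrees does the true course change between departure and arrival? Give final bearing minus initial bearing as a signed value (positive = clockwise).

+11.5°

At departure: θ₁ = atan2(sin Δλ cos φ₂, cos φ₁ sin φ₂ − sin φ₁ cos φ₂ cos Δλ) = 159.27°
At arrival: θ₂ = atan2(sin Δλ cos φ₁, −cos φ₂ sin φ₁ + sin φ₂ cos φ₁ cos Δλ) = 170.78°
Δθ = θ₂ − θ₁ = +11.5°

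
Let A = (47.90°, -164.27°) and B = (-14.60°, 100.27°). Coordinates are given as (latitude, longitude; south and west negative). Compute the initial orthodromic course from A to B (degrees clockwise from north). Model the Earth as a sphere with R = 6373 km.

264.0°

θ = atan2( sin Δλ·cos φ₂ ,  cos φ₁ sin φ₂ − sin φ₁ cos φ₂ cos Δλ )
  = atan2(-0.9633, -0.1007) = 264.03°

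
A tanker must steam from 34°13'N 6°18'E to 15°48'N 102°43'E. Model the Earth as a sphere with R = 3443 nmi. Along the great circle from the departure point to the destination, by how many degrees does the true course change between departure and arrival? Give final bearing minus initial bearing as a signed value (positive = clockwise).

Initial bearing θ₁ = atan2(sin Δλ cos φ₂, cos φ₁ sin φ₂ − sin φ₁ cos φ₂ cos Δλ) = 73.37°
Final bearing θ₂ = (initial bearing from the destination back to the start) + 180° = 124.57°
Δθ = θ₂ − θ₁ = +51.2°

+51.2°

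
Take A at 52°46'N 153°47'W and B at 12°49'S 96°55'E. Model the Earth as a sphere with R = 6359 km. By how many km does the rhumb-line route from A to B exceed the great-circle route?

424 km

Great circle: cos σ = sin φ₁ sin φ₂ + cos φ₁ cos φ₂ cos Δλ,  σ = 1.9515 rad → d_gc = 12409.9 km
Rhumb line: Δψ = -1.3137, q = Δφ/Δψ = 0.8713, d_rh = R√(Δφ²+q²Δλ²) = 12833.7 km
Excess = 12833.7 − 12409.9 = 423.8 ≈ 424 km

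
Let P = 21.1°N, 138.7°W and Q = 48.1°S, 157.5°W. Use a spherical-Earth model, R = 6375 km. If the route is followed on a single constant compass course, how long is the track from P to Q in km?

7928 km

Rhumb course C = atan2(Δλ, Δψ) with Δψ = ln[tan(π/4+φ₂/2)/tan(π/4+φ₁/2)] = -1.3370, Δλ = -0.3281 → C = 193.79°
d = R·|Δφ| / |cos C| = 6375·1.20777 / 0.97118 = 7928 km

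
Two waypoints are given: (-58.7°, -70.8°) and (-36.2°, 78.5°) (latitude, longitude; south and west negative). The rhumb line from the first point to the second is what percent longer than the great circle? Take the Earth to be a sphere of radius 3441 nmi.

Great circle: σ = 1.4261 rad → d_gc = Rσ = 4907.3 nmi
Rhumb: Δφ = +0.3927, Δλ = +2.6058, Δψ = +0.5938, q = Δφ/Δψ = 0.6613 → d_rh = R√(Δφ²+q²Δλ²) = 6081.4 nmi
Excess = (6081.4 − 4907.3) / 4907.3 = 1174.1 / 4907.3 = 23.93% ≈ 23.9%

23.9%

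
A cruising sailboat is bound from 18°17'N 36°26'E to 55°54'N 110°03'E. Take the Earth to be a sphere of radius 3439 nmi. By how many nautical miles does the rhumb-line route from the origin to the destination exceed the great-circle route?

Great circle: cos σ = sin φ₁ sin φ₂ + cos φ₁ cos φ₂ cos Δλ,  σ = 1.1484 rad → d_gc = 3949.4 nmi
Rhumb line: Δψ = +0.8573, q = Δφ/Δψ = 0.7658, d_rh = R√(Δφ²+q²Δλ²) = 4068.0 nmi
Excess = 4068.0 − 3949.4 = 118.6 ≈ 119 nmi

119 nmi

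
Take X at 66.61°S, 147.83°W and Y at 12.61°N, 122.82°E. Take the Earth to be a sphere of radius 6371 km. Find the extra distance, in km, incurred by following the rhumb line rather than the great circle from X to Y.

Great circle: cos σ = sin φ₁ sin φ₂ + cos φ₁ cos φ₂ cos Δλ,  σ = 1.7681 rad → d_gc = 11264.3 km
Rhumb line: Δψ = +1.7969, q = Δφ/Δψ = 0.7695, d_rh = R√(Δφ²+q²Δλ²) = 11663.5 km
Excess = 11663.5 − 11264.3 = 399.2 ≈ 399 km

399 km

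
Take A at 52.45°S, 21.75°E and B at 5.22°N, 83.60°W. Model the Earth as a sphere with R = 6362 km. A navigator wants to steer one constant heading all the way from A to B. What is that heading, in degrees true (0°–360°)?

Meridional parts: M(φ₁)=-1.0790, M(φ₂)=+0.0912 → ΔM = +1.1702;  Δλ = -1.8387 rad
tan C = Δλ / ΔM = -1.5713 → C = 302.47°

302.5°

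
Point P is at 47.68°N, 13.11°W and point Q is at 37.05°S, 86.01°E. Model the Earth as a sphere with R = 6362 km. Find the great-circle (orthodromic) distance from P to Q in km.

13552 km

Haversine: a = sin²(Δφ/2)+cos φ₁ cos φ₂ sin²(Δλ/2) = 0.76533;  σ = 2·atan2(√a,√(1−a))
σ = 122.050° → d = Rσ = 6362·2.13018 = 13552 km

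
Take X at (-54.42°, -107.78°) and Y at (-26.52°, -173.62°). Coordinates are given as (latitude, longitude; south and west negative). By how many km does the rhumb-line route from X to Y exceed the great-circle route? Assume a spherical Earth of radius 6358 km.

159 km

Great circle: cos σ = sin φ₁ sin φ₂ + cos φ₁ cos φ₂ cos Δλ,  σ = 0.9567 rad → d_gc = 6082.62 km
Rhumb line: Δψ = +0.6564, q = Δφ/Δψ = 0.7419, d_rh = R√(Δφ²+q²Δλ²) = 6242.09 km
Excess = 6242.09 − 6082.62 = 159.47 ≈ 159 km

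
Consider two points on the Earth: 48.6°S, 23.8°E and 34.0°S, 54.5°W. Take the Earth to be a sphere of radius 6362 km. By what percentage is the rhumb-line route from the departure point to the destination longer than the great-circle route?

3.9%

Great circle: σ = 1.0114 rad → d_gc = Rσ = 6434.8 km
Rhumb: Δφ = +0.2548, Δλ = -1.3666, Δψ = +0.3416, q = Δφ/Δψ = 0.7461 → d_rh = R√(Δφ²+q²Δλ²) = 6686.0 km
Excess = (6686.0 − 6434.8) / 6434.8 = 251.2 / 6434.8 = 3.90% ≈ 3.9%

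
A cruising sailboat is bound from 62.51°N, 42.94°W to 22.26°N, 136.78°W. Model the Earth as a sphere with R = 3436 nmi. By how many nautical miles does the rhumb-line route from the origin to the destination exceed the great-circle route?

277 nmi

Great circle: cos σ = sin φ₁ sin φ₂ + cos φ₁ cos φ₂ cos Δλ,  σ = 1.2583 rad → d_gc = 4323.5 nmi
Rhumb line: Δψ = -1.0094, q = Δφ/Δψ = 0.6959, d_rh = R√(Δφ²+q²Δλ²) = 4600.5 nmi
Excess = 4600.5 − 4323.5 = 277.0 ≈ 277 nmi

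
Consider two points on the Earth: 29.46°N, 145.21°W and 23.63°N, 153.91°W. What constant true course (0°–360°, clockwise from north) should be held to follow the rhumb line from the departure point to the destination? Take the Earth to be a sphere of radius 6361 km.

Meridional parts: M(φ₁)=+0.5385, M(φ₂)=+0.4246 → ΔM = -0.1138;  Δλ = -0.1518 rad
tan C = Δλ / ΔM = +1.3341 → C = 233.15°

233.1°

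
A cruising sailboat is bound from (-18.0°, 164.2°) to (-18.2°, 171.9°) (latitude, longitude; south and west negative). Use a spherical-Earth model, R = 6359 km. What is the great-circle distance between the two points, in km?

Haversine: a = sin²(Δφ/2)+cos φ₁ cos φ₂ sin²(Δλ/2) = 0.00408;  σ = 2·atan2(√a,√(1−a))
σ = 7.321° → d = Rσ = 6359·0.12778 = 813 km

813 km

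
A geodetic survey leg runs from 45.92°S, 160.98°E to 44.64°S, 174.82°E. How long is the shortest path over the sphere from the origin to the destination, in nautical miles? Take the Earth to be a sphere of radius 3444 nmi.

590 nmi

cos σ = sin φ₁ sin φ₂ + cos φ₁ cos φ₂ cos Δλ
      = sin(-45.92°)sin(-44.64°) + cos(-45.92°)cos(-44.64°)cos(13.84°) = 0.9854
σ = 9.809° → d = Rσ = 3444·0.17121 = 590 nmi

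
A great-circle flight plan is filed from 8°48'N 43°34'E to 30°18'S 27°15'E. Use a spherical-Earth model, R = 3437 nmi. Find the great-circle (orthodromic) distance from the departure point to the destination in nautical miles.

2527 nmi

Haversine: a = sin²(Δφ/2)+cos φ₁ cos φ₂ sin²(Δλ/2) = 0.12916;  σ = 2·atan2(√a,√(1−a))
σ = 42.125° → d = Rσ = 3437·0.73522 = 2527 nmi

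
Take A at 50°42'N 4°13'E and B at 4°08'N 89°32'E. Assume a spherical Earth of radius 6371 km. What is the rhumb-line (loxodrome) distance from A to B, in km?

Δψ = ln[tan(π/4+φ₂/2)/tan(π/4+φ₁/2)] = -0.9576;  Δφ = -0.8127 rad,  Δλ = +1.4891 rad
q = Δφ/Δψ = 0.8487
d = R·√(Δφ² + q²Δλ²) = 6371·1.50255 = 9573 km

9573 km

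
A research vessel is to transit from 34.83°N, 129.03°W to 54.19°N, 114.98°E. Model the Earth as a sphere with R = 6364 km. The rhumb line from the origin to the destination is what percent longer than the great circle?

Great circle: σ = 1.3153 rad → d_gc = Rσ = 8370.7 km
Rhumb: Δφ = +0.3379, Δλ = -2.0244, Δψ = +0.4806, q = Δφ/Δψ = 0.7031 → d_rh = R√(Δφ²+q²Δλ²) = 9309.4 km
Excess = (9309.4 − 8370.7) / 8370.7 = 938.7 / 8370.7 = 11.21% ≈ 11.2%

11.2%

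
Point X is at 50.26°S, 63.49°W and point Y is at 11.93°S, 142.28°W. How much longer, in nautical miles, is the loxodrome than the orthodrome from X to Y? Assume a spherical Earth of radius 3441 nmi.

117 nmi

Great circle: cos σ = sin φ₁ sin φ₂ + cos φ₁ cos φ₂ cos Δλ,  σ = 1.2864 rad → d_gc = 4426.6 nmi
Rhumb line: Δψ = +0.8080, q = Δφ/Δψ = 0.8279, d_rh = R√(Δφ²+q²Δλ²) = 4543.9 nmi
Excess = 4543.9 − 4426.6 = 117.3 ≈ 117 nmi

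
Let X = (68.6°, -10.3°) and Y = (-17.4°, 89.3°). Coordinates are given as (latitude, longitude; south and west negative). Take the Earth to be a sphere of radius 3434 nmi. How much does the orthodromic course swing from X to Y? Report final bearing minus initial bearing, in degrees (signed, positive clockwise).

+69.9°

Initial bearing θ₁ = atan2(sin Δλ cos φ₂, cos φ₁ sin φ₂ − sin φ₁ cos φ₂ cos Δλ) = 87.62°
Final bearing θ₂ = (initial bearing from the destination back to the start) + 180° = 157.54°
Δθ = θ₂ − θ₁ = +69.9°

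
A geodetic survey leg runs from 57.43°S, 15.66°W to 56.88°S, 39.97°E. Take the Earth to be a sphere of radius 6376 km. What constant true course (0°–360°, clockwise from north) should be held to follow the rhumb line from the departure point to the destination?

Δψ = ln[tan(π/4+φ₂/2)/tan(π/4+φ₁/2)] = +0.0177
Δλ = +0.9709 rad (taken the short way round)
course = atan2(Δλ, Δψ) = 88.96°

89.0°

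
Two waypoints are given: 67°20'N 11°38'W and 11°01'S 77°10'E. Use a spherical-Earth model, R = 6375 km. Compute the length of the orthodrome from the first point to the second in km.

11093 km

cos σ = sin φ₁ sin φ₂ + cos φ₁ cos φ₂ cos Δλ
      = sin(67.33°)sin(-11.02°) + cos(67.33°)cos(-11.02°)cos(88.80°) = -0.1684
σ = 99.696° → d = Rσ = 6375·1.74002 = 11093 km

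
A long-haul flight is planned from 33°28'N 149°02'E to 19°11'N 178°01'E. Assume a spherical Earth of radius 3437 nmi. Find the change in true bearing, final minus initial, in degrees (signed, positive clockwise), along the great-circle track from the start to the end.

At departure: θ₁ = atan2(sin Δλ cos φ₂, cos φ₁ sin φ₂ − sin φ₁ cos φ₂ cos Δλ) = 111.63°
At arrival: θ₂ = atan2(sin Δλ cos φ₁, −cos φ₂ sin φ₁ + sin φ₂ cos φ₁ cos Δλ) = 124.81°
Δθ = θ₂ − θ₁ = +13.2°

+13.2°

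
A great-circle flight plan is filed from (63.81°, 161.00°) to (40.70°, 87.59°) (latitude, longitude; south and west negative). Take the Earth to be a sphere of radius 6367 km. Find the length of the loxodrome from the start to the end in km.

5482 km

Δψ = ln[tan(π/4+φ₂/2)/tan(π/4+φ₁/2)] = -0.6794;  Δφ = -0.4033 rad,  Δλ = -1.2812 rad
q = Δφ/Δψ = 0.5937
d = R·√(Δφ² + q²Δλ²) = 6367·0.86095 = 5482 km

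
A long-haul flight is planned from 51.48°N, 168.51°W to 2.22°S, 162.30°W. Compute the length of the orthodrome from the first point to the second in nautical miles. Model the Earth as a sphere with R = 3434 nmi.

Haversine: a = sin²(Δφ/2)+cos φ₁ cos φ₂ sin²(Δλ/2) = 0.20582;  σ = 2·atan2(√a,√(1−a))
σ = 53.959° → d = Rσ = 3434·0.94177 = 3234 nmi

3234 nmi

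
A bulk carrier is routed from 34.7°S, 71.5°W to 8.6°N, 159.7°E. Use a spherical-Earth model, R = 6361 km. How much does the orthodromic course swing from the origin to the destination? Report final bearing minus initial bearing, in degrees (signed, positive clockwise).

+53.8°

At departure: θ₁ = atan2(sin Δλ cos φ₂, cos φ₁ sin φ₂ − sin φ₁ cos φ₂ cos Δλ) = 253.40°
At arrival: θ₂ = atan2(sin Δλ cos φ₁, −cos φ₂ sin φ₁ + sin φ₂ cos φ₁ cos Δλ) = 307.17°
Δθ = θ₂ − θ₁ = +53.8°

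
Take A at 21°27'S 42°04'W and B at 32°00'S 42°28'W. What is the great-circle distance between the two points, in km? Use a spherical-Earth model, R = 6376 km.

1175 km

cos σ = sin φ₁ sin φ₂ + cos φ₁ cos φ₂ cos Δλ
      = sin(-21.45°)sin(-32.00°) + cos(-21.45°)cos(-32.00°)cos(-0.40°) = 0.9831
σ = 10.556° → d = Rσ = 6376·0.18424 = 1175 km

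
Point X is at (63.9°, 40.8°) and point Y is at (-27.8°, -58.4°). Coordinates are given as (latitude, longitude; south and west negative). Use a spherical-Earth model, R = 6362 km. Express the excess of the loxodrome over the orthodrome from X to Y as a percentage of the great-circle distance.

Great circle: σ = 2.0726 rad → d_gc = Rσ = 13186.2 km
Rhumb: Δφ = -1.6005, Δλ = -1.7314, Δψ = -1.9674, q = Δφ/Δψ = 0.8135 → d_rh = R√(Δφ²+q²Δλ²) = 13563.6 km
Excess = (13563.6 − 13186.2) / 13186.2 = 377.4 / 13186.2 = 2.86% ≈ 2.9%

2.9%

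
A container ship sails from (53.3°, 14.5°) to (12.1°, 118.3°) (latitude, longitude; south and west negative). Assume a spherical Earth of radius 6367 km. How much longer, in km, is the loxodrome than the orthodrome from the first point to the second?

557 km

Great circle: cos σ = sin φ₁ sin φ₂ + cos φ₁ cos φ₂ cos Δλ,  σ = 1.5421 rad → d_gc = 9818.6 km
Rhumb line: Δψ = -0.8908, q = Δφ/Δψ = 0.8072, d_rh = R√(Δφ²+q²Δλ²) = 10376.0 km
Excess = 10376.0 − 9818.6 = 557.4 ≈ 557 km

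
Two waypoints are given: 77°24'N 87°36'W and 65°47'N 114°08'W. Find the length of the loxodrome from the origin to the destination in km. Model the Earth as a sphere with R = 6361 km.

Rhumb course C = atan2(Δλ, Δψ) with Δψ = ln[tan(π/4+φ₂/2)/tan(π/4+φ₁/2)] = -0.6643, Δλ = -0.4631 → C = 214.88°
d = R·|Δφ| / |cos C| = 6361·0.20275 / 0.82036 = 1572 km

1572 km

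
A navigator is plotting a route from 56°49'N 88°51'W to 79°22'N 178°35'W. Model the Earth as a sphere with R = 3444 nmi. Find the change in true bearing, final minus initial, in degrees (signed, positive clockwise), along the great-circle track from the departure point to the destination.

-86.6°

At departure: θ₁ = atan2(sin Δλ cos φ₂, cos φ₁ sin φ₂ − sin φ₁ cos φ₂ cos Δλ) = 341.04°
At arrival: θ₂ = atan2(sin Δλ cos φ₁, −cos φ₂ sin φ₁ + sin φ₂ cos φ₁ cos Δλ) = 254.49°
Δθ = θ₂ − θ₁ = -86.6°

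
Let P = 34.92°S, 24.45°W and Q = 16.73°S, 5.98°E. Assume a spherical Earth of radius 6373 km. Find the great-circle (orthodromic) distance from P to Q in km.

cos σ = sin φ₁ sin φ₂ + cos φ₁ cos φ₂ cos Δλ
      = sin(-34.92°)sin(-16.73°) + cos(-34.92°)cos(-16.73°)cos(30.43°) = 0.8419
σ = 32.663° → d = Rσ = 6373·0.57008 = 3633 km

3633 km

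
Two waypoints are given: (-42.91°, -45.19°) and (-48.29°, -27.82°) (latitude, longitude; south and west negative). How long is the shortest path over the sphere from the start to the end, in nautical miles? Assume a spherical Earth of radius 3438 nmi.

Haversine: a = sin²(Δφ/2)+cos φ₁ cos φ₂ sin²(Δλ/2) = 0.01331;  σ = 2·atan2(√a,√(1−a))
σ = 13.252° → d = Rσ = 3438·0.23129 = 795 nmi

795 nmi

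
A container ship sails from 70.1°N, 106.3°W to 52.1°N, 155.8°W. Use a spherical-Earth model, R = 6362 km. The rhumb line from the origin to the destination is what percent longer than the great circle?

2.5%

Great circle: σ = 0.4996 rad → d_gc = Rσ = 3178.7 km
Rhumb: Δφ = -0.3142, Δλ = -0.8639, Δψ = -0.6715, q = Δφ/Δψ = 0.4678 → d_rh = R√(Δφ²+q²Δλ²) = 3256.8 km
Excess = (3256.8 − 3178.7) / 3178.7 = 78.1 / 3178.7 = 2.46% ≈ 2.5%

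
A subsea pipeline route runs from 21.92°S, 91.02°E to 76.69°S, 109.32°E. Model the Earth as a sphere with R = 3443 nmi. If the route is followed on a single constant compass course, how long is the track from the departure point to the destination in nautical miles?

3345 nmi

Δψ = ln[tan(π/4+φ₂/2)/tan(π/4+φ₁/2)] = -1.7561;  Δφ = -0.9559 rad,  Δλ = +0.3194 rad
q = Δφ/Δψ = 0.5443
d = R·√(Δφ² + q²Δλ²) = 3443·0.97160 = 3345 nmi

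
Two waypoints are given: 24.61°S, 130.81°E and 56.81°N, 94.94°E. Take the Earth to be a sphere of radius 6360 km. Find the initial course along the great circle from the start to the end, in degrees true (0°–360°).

341.3°

N = sin Δλ·cos φ₂ = -0.3208;  D = cos φ₁ sin φ₂ − sin φ₁ cos φ₂ cos Δλ = +0.9456
initial course = atan2(N, D) = 341.26°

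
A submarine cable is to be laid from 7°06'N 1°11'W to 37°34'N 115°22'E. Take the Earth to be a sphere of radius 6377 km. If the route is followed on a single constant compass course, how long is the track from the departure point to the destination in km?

Rhumb course C = atan2(Δλ, Δψ) with Δψ = ln[tan(π/4+φ₂/2)/tan(π/4+φ₁/2)] = +0.5842, Δλ = +2.0342 → C = 73.98°
d = R·|Δφ| / |cos C| = 6377·0.53174 / 0.27603 = 12285 km

12285 km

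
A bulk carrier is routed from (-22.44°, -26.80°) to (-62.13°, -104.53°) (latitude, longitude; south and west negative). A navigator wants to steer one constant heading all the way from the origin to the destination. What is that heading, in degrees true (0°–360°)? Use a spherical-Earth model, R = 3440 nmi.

233.8°

Meridional parts: M(φ₁)=-0.4021, M(φ₂)=-1.3938 → ΔM = -0.9918;  Δλ = -1.3566 rad
tan C = Δλ / ΔM = +1.3679 → C = 233.83°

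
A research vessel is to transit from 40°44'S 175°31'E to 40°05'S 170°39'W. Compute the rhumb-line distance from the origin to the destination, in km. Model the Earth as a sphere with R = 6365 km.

Rhumb course C = atan2(Δλ, Δψ) with Δψ = ln[tan(π/4+φ₂/2)/tan(π/4+φ₁/2)] = +0.0149, Δλ = +0.2414 → C = 86.47°
d = R·|Δφ| / |cos C| = 6365·0.01134 / 0.06159 = 1172 km

1172 km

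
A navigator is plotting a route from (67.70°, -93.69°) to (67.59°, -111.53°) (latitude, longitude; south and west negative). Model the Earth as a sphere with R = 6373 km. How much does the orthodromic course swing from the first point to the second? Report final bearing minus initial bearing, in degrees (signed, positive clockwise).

At departure: θ₁ = atan2(sin Δλ cos φ₂, cos φ₁ sin φ₂ − sin φ₁ cos φ₂ cos Δλ) = 277.34°
At arrival: θ₂ = atan2(sin Δλ cos φ₁, −cos φ₂ sin φ₁ + sin φ₂ cos φ₁ cos Δλ) = 260.82°
Δθ = θ₂ − θ₁ = -16.5°

-16.5°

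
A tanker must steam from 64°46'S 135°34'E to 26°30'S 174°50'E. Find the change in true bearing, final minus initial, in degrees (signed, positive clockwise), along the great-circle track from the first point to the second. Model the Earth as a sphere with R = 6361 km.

At departure: θ₁ = atan2(sin Δλ cos φ₂, cos φ₁ sin φ₂ − sin φ₁ cos φ₂ cos Δλ) = 52.38°
At arrival: θ₂ = atan2(sin Δλ cos φ₁, −cos φ₂ sin φ₁ + sin φ₂ cos φ₁ cos Δλ) = 22.17°
Δθ = θ₂ − θ₁ = -30.2°

-30.2°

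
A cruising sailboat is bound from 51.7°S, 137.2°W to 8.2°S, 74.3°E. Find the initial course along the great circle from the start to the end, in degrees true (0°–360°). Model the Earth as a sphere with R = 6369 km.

N = sin Δλ·cos φ₂ = -0.5172;  D = cos φ₁ sin φ₂ − sin φ₁ cos φ₂ cos Δλ = -0.7507
initial course = atan2(N, D) = 214.56°

214.6°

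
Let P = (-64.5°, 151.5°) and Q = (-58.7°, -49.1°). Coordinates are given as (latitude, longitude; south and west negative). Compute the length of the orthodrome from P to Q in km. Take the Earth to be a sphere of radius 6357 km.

6193 km

Haversine: a = sin²(Δφ/2)+cos φ₁ cos φ₂ sin²(Δλ/2) = 0.21907;  σ = 2·atan2(√a,√(1−a))
σ = 55.815° → d = Rσ = 6357·0.97416 = 6193 km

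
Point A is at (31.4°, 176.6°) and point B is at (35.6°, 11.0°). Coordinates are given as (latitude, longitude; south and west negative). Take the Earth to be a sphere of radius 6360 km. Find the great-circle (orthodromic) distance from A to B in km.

Haversine: a = sin²(Δφ/2)+cos φ₁ cos φ₂ sin²(Δλ/2) = 0.68446;  σ = 2·atan2(√a,√(1−a))
σ = 111.649° → d = Rσ = 6360·1.94865 = 12393 km

12393 km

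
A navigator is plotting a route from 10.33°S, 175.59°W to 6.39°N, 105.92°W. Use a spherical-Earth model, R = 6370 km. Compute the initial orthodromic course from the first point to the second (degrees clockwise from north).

79.6°

N = sin Δλ·cos φ₂ = +0.9319;  D = cos φ₁ sin φ₂ − sin φ₁ cos φ₂ cos Δλ = +0.1714
initial course = atan2(N, D) = 79.58°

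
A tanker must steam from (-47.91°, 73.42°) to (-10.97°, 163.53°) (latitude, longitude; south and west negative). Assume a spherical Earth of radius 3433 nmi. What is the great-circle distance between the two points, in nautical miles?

4911 nmi

cos σ = sin φ₁ sin φ₂ + cos φ₁ cos φ₂ cos Δλ
      = sin(-47.91°)sin(-10.97°) + cos(-47.91°)cos(-10.97°)cos(90.11°) = 0.1400
σ = 81.955° → d = Rσ = 3433·1.43038 = 4911 nmi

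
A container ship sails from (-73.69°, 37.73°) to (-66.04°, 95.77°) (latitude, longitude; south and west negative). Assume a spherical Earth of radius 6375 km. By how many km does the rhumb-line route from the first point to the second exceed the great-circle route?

Great circle: cos σ = sin φ₁ sin φ₂ + cos φ₁ cos φ₂ cos Δλ,  σ = 0.3556 rad → d_gc = 2267.3 km
Rhumb line: Δψ = +0.3925, q = Δφ/Δψ = 0.3401, d_rh = R√(Δφ²+q²Δλ²) = 2355.7 km
Excess = 2355.7 − 2267.3 = 88.4 ≈ 88 km

88 km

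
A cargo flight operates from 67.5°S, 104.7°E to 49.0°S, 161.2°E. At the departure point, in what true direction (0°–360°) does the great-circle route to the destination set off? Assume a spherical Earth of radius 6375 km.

85.2°

N = sin Δλ·cos φ₂ = +0.5471;  D = cos φ₁ sin φ₂ − sin φ₁ cos φ₂ cos Δλ = +0.0457
initial course = atan2(N, D) = 85.22°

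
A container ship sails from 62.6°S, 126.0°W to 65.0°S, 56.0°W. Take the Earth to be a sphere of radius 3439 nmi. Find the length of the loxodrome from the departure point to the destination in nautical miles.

Δψ = ln[tan(π/4+φ₂/2)/tan(π/4+φ₁/2)] = -0.0949;  Δφ = -0.0419 rad,  Δλ = +1.2217 rad
q = Δφ/Δψ = 0.4412
d = R·√(Δφ² + q²Δλ²) = 3439·0.54066 = 1859 nmi

1859 nmi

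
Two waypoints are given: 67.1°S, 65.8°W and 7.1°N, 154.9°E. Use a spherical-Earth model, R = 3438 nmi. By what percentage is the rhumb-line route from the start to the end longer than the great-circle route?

12.7%

Great circle: σ = 1.9895 rad → d_gc = Rσ = 6840.0 nmi
Rhumb: Δφ = +1.2950, Δλ = -2.4312, Δψ = +1.7210, q = Δφ/Δψ = 0.7525 → d_rh = R√(Δφ²+q²Δλ²) = 7706.0 nmi
Excess = (7706.0 − 6840.0) / 6840.0 = 866.0 / 6840.0 = 12.66% ≈ 12.7%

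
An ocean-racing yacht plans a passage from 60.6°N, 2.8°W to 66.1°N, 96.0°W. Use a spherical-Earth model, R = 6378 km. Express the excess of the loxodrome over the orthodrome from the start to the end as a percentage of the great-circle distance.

9.9%

Great circle: σ = 0.6674 rad → d_gc = Rσ = 4256.9 km
Rhumb: Δφ = +0.0960, Δλ = -1.6266, Δψ = +0.2148, q = Δφ/Δψ = 0.4470 → d_rh = R√(Δφ²+q²Δλ²) = 4677.7 km
Excess = (4677.7 − 4256.9) / 4256.9 = 420.8 / 4256.9 = 9.89% ≈ 9.9%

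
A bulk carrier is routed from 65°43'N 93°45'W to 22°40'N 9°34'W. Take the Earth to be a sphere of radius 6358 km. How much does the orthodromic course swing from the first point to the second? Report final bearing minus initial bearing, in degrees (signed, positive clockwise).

+68.2°

Initial bearing θ₁ = atan2(sin Δλ cos φ₂, cos φ₁ sin φ₂ − sin φ₁ cos φ₂ cos Δλ) = 85.44°
Final bearing θ₂ = (initial bearing from the destination back to the start) + 180° = 153.62°
Δθ = θ₂ − θ₁ = +68.2°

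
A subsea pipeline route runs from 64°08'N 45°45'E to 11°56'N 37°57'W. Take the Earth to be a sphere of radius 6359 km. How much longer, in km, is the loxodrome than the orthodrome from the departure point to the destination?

370 km

Great circle: cos σ = sin φ₁ sin φ₂ + cos φ₁ cos φ₂ cos Δλ,  σ = 1.3357 rad → d_gc = 8494.0 km
Rhumb line: Δψ = -1.2614, q = Δφ/Δψ = 0.7222, d_rh = R√(Δφ²+q²Δλ²) = 8864.4 km
Excess = 8864.4 − 8494.0 = 370.4 ≈ 370 km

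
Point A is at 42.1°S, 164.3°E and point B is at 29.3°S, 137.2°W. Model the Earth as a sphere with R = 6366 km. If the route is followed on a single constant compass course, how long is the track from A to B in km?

5445 km

Δψ = ln[tan(π/4+φ₂/2)/tan(π/4+φ₁/2)] = +0.2763;  Δφ = +0.2234 rad,  Δλ = +1.0210 rad
q = Δφ/Δψ = 0.8086
d = R·√(Δφ² + q²Δλ²) = 6366·0.85532 = 5445 km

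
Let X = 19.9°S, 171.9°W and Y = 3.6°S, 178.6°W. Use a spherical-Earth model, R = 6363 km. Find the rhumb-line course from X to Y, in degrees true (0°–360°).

338.2°

Meridional parts: M(φ₁)=-0.3545, M(φ₂)=-0.0629 → ΔM = +0.2916;  Δλ = -0.1169 rad
tan C = Δλ / ΔM = -0.4010 → C = 338.15°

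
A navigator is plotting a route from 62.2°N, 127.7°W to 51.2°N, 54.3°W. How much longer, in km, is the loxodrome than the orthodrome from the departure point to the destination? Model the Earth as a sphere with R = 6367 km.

227 km

Great circle: cos σ = sin φ₁ sin φ₂ + cos φ₁ cos φ₂ cos Δλ,  σ = 0.6874 rad → d_gc = 4376.9 km
Rhumb line: Δψ = -0.3528, q = Δφ/Δψ = 0.5442, d_rh = R√(Δφ²+q²Δλ²) = 4604.3 km
Excess = 4604.3 − 4376.9 = 227.4 ≈ 227 km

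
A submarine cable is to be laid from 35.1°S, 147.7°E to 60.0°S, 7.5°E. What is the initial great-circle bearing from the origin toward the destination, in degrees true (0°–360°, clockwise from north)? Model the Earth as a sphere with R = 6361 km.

N = sin Δλ·cos φ₂ = -0.3201;  D = cos φ₁ sin φ₂ − sin φ₁ cos φ₂ cos Δλ = -0.9294
initial course = atan2(N, D) = 199.00°

199.0°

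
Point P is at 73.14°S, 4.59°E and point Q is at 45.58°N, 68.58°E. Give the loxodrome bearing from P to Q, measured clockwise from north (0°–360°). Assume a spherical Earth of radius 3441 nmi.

Δψ = ln[tan(π/4+φ₂/2)/tan(π/4+φ₁/2)] = +2.8049
Δλ = +1.1168 rad (taken the short way round)
course = atan2(Δλ, Δψ) = 21.71°

21.7°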